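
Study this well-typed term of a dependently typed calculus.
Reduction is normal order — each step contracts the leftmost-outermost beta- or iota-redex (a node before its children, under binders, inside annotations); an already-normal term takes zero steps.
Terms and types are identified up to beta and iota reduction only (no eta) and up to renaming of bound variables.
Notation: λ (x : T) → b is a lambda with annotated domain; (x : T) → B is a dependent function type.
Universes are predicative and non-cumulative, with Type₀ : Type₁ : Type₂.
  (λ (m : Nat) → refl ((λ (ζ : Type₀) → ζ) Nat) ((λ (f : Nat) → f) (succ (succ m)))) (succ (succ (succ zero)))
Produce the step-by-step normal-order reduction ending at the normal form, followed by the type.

reduction (normal order):
  (λ (m : Nat) → refl ((λ (ζ : Type₀) → ζ) Nat) ((λ (f : Nat) → f) (succ (succ m)))) (succ (succ (succ zero)))
  ~> refl ((λ (m : Type₀) → m) Nat) ((λ (ζ : Nat) → ζ) (succ (succ (succ (succ (succ zero))))))
  ~> refl Nat ((λ (m : Nat) → m) (succ (succ (succ (succ (succ zero))))))
  ~> refl Nat (succ (succ (succ (succ (succ zero)))))
type:
  Eq Nat (succ (succ (succ (succ (succ zero))))) (succ (succ (succ (succ (succ zero)))))


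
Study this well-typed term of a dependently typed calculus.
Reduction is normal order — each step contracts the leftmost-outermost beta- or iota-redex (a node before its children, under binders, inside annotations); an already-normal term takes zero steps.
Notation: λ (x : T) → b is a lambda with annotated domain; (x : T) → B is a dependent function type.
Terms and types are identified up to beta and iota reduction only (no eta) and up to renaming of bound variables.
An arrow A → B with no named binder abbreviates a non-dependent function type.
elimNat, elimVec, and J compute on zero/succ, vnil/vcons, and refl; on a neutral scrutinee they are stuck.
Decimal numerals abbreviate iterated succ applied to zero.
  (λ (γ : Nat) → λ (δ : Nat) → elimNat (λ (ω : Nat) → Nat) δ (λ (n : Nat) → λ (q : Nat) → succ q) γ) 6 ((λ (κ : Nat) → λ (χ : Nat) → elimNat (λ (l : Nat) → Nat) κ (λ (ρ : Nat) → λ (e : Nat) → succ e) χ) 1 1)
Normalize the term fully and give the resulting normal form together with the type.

resulting normal form:
  8
type:
  Nat


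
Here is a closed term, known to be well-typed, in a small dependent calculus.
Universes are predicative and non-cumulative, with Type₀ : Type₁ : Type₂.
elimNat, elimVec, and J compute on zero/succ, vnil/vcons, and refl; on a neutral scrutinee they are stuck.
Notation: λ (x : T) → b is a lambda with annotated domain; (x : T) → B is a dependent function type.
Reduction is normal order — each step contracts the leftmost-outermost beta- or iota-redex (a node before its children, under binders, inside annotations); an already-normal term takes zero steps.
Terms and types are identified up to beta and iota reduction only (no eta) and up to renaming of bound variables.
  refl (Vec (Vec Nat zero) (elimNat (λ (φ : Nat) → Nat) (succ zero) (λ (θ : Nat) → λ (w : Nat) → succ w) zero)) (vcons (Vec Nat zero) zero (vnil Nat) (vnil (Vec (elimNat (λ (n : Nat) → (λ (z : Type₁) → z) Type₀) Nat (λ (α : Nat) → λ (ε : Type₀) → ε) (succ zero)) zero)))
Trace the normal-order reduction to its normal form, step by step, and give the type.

reduction (normal order):
  refl (Vec (Vec Nat zero) (elimNat (λ (φ : Nat) → Nat) (succ zero) (λ (θ : Nat) → λ (w : Nat) → succ w) zero)) (vcons (Vec Nat zero) zero (vnil Nat) (vnil (Vec (elimNat (λ (n : Nat) → (λ (z : Type₁) → z) Type₀) Nat (λ (α : Nat) → λ (ε : Type₀) → ε) (succ zero)) zero)))
  ~> refl (Vec (Vec Nat zero) (succ zero)) (vcons (Vec Nat zero) zero (vnil Nat) (vnil (Vec (elimNat (λ (φ : Nat) → (λ (θ : Type₁) → θ) Type₀) Nat (λ (w : Nat) → λ (n : Type₀) → n) (succ zero)) zero)))
  ~> refl (Vec (Vec Nat zero) (succ zero)) (vcons (Vec Nat zero) zero (vnil Nat) (vnil (Vec ((λ (φ : Nat) → λ (θ : Type₀) → θ) zero (elimNat (λ (w : Nat) → (λ (n : Type₁) → n) Type₀) Nat (λ (z : Nat) → λ (α : Type₀) → α) zero)) zero)))
  ~> refl (Vec (Vec Nat zero) (succ zero)) (vcons (Vec Nat zero) zero (vnil Nat) (vnil (Vec ((λ (φ : Type₀) → φ) (elimNat (λ (θ : Nat) → (λ (w : Type₁) → w) Type₀) Nat (λ (n : Nat) → λ (z : Type₀) → z) zero)) zero)))
  ~> refl (Vec (Vec Nat zero) (succ zero)) (vcons (Vec Nat zero) zero (vnil Nat) (vnil (Vec (elimNat (λ (φ : Nat) → (λ (θ : Type₁) → θ) Type₀) Nat (λ (w : Nat) → λ (n : Type₀) → n) zero) zero)))
  ~> refl (Vec (Vec Nat zero) (succ zero)) (vcons (Vec Nat zero) zero (vnil Nat) (vnil (Vec Nat zero)))
type:
  Eq (Vec (Vec Nat zero) (succ zero)) (vcons (Vec Nat zero) zero (vnil Nat) (vnil (Vec Nat zero))) (vcons (Vec Nat zero) zero (vnil Nat) (vnil (Vec Nat zero)))


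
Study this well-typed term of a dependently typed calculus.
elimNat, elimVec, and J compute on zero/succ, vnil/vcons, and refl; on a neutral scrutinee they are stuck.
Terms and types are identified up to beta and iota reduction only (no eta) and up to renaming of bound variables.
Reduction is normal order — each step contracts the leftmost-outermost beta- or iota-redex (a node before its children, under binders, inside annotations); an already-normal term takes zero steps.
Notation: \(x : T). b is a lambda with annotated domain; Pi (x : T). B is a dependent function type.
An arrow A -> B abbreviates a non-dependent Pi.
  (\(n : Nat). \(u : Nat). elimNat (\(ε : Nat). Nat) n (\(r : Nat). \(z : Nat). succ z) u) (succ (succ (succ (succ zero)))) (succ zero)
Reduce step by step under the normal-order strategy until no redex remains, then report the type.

reduction (normal order):
  (\(n : Nat). \(u : Nat). elimNat (\(ε : Nat). Nat) n (\(r : Nat). \(z : Nat). succ z) u) (succ (succ (succ (succ zero)))) (succ zero)
  ~> (\(n : Nat). elimNat (\(u : Nat). Nat) (succ (succ (succ (succ zero)))) (\(ε : Nat). \(r : Nat). succ r) n) (succ zero)
  ~> elimNat (\(n : Nat). Nat) (succ (succ (succ (succ zero)))) (\(u : Nat). \(ε : Nat). succ ε) (succ zero)
  ~> (\(n : Nat). \(u : Nat). succ u) zero (elimNat (\(ε : Nat). Nat) (succ (succ (succ (succ zero)))) (\(r : Nat). \(z : Nat). succ z) zero)
  ~> (\(n : Nat). succ n) (elimNat (\(u : Nat). Nat) (succ (succ (succ (succ zero)))) (\(ε : Nat). \(r : Nat). succ r) zero)
  ~> succ (elimNat (\(n : Nat). Nat) (succ (succ (succ (succ zero)))) (\(u : Nat). \(ε : Nat). succ ε) zero)
  ~> succ (succ (succ (succ (succ zero))))
inferred type:
  Nat


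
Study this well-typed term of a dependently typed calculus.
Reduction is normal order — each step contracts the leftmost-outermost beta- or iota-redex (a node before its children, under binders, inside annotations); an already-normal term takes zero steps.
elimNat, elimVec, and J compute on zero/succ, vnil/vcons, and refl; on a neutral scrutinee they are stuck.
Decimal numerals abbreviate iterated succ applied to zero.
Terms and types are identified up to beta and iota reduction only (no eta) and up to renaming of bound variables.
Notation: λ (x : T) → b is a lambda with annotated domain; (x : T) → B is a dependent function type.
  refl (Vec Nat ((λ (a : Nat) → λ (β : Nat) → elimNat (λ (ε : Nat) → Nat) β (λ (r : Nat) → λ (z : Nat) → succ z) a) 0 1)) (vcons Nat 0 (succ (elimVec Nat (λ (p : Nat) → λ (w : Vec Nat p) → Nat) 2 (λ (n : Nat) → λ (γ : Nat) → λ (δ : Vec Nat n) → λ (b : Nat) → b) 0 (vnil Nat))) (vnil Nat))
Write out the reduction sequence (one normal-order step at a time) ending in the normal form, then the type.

normal-order reduction:
  refl (Vec Nat ((λ (a : Nat) → λ (β : Nat) → elimNat (λ (ε : Nat) → Nat) β (λ (r : Nat) → λ (z : Nat) → succ z) a) 0 1)) (vcons Nat 0 (succ (elimVec Nat (λ (p : Nat) → λ (w : Vec Nat p) → Nat) 2 (λ (n : Nat) → λ (γ : Nat) → λ (δ : Vec Nat n) → λ (b : Nat) → b) 0 (vnil Nat))) (vnil Nat))
  ~> refl (Vec Nat ((λ (a : Nat) → elimNat (λ (β : Nat) → Nat) a (λ (ε : Nat) → λ (r : Nat) → succ r) 0) 1)) (vcons Nat 0 (succ (elimVec Nat (λ (z : Nat) → λ (p : Vec Nat z) → Nat) 2 (λ (w : Nat) → λ (n : Nat) → λ (γ : Vec Nat w) → λ (δ : Nat) → δ) 0 (vnil Nat))) (vnil Nat))
  ~> refl (Vec Nat (elimNat (λ (a : Nat) → Nat) 1 (λ (β : Nat) → λ (ε : Nat) → succ ε) 0)) (vcons Nat 0 (succ (elimVec Nat (λ (r : Nat) → λ (z : Vec Nat r) → Nat) 2 (λ (p : Nat) → λ (w : Nat) → λ (n : Vec Nat p) → λ (γ : Nat) → γ) 0 (vnil Nat))) (vnil Nat))
  ~> refl (Vec Nat 1) (vcons Nat 0 (succ (elimVec Nat (λ (a : Nat) → λ (β : Vec Nat a) → Nat) 2 (λ (ε : Nat) → λ (r : Nat) → λ (z : Vec Nat ε) → λ (p : Nat) → p) 0 (vnil Nat))) (vnil Nat))
  ~> refl (Vec Nat 1) (vcons Nat 0 3 (vnil Nat))
type:
  Eq (Vec Nat 1) (vcons Nat 0 3 (vnil Nat)) (vcons Nat 0 3 (vnil Nat))


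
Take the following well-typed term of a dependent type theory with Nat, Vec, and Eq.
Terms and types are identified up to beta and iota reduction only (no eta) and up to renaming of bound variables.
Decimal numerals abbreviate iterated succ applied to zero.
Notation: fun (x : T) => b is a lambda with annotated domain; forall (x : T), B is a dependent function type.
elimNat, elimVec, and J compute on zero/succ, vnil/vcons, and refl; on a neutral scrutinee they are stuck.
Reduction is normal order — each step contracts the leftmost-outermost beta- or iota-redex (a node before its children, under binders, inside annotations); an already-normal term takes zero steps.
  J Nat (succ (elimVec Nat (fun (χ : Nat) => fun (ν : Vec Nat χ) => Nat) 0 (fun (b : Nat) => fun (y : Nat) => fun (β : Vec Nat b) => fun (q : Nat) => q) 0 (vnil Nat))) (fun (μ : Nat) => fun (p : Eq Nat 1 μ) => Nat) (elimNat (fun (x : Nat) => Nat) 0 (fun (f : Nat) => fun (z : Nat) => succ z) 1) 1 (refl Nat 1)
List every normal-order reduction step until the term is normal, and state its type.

normal-order reduction sequence:
  J Nat (succ (elimVec Nat (fun (χ : Nat) => fun (ν : Vec Nat χ) => Nat) 0 (fun (b : Nat) => fun (y : Nat) => fun (β : Vec Nat b) => fun (q : Nat) => q) 0 (vnil Nat))) (fun (μ : Nat) => fun (p : Eq Nat 1 μ) => Nat) (elimNat (fun (x : Nat) => Nat) 0 (fun (f : Nat) => fun (z : Nat) => succ z) 1) 1 (refl Nat 1)
  ~> elimNat (fun (χ : Nat) => Nat) 0 (fun (ν : Nat) => fun (b : Nat) => succ b) 1
  ~> (fun (χ : Nat) => fun (ν : Nat) => succ ν) 0 (elimNat (fun (b : Nat) => Nat) 0 (fun (y : Nat) => fun (β : Nat) => succ β) 0)
  ~> (fun (χ : Nat) => succ χ) (elimNat (fun (ν : Nat) => Nat) 0 (fun (b : Nat) => fun (y : Nat) => succ y) 0)
  ~> succ (elimNat (fun (χ : Nat) => Nat) 0 (fun (ν : Nat) => fun (b : Nat) => succ b) 0)
  ~> 1
the term's type:
  Nat


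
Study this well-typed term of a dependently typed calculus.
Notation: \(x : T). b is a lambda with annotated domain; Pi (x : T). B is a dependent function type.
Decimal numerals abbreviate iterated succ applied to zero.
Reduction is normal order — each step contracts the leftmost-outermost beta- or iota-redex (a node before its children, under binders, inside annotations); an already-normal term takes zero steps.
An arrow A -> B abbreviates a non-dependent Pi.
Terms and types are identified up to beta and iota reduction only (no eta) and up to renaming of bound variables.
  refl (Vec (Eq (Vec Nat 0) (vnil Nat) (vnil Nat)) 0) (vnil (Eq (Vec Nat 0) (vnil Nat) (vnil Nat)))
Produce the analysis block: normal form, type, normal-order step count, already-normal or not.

resulting normal form:
  refl (Vec (Eq (Vec Nat 0) (vnil Nat) (vnil Nat)) 0) (vnil (Eq (Vec Nat 0) (vnil Nat) (vnil Nat)))
inferred type:
  Eq (Vec (Eq (Vec Nat 0) (vnil Nat) (vnil Nat)) 0) (vnil (Eq (Vec Nat 0) (vnil Nat) (vnil Nat))) (vnil (Eq (Vec Nat 0) (vnil Nat) (vnil Nat)))
normal-order step count: 0
term was already normal: yes


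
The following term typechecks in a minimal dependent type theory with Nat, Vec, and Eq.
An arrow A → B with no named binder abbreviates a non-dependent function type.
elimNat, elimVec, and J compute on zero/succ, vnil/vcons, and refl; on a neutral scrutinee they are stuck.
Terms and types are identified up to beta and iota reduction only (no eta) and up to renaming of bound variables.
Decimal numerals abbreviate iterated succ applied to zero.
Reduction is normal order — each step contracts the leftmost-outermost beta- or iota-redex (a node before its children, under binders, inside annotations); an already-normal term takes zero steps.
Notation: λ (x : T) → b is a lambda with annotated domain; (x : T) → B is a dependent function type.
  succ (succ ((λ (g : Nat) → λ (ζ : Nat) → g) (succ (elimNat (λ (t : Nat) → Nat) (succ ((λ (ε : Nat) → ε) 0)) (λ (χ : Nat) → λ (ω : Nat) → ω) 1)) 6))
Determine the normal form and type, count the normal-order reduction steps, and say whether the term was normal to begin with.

resulting normal form:
  4
the term's type:
  Nat
steps to reach normal form (normal order): 7
started in normal form: no
first contracted redex: a beta-redex


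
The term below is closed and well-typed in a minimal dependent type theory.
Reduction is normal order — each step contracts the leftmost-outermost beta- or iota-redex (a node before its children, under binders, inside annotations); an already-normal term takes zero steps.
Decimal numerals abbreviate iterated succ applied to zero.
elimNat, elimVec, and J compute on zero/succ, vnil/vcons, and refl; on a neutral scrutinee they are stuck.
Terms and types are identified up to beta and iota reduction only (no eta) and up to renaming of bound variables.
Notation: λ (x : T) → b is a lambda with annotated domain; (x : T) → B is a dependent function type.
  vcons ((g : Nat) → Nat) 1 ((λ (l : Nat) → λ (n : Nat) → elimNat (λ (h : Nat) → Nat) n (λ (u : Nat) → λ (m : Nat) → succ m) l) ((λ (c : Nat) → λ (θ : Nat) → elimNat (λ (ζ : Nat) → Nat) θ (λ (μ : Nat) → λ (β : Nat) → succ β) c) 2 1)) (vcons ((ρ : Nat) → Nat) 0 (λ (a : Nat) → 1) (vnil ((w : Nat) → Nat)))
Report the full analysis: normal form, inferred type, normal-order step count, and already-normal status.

normal form:
  vcons ((g : Nat) → Nat) 1 (λ (l : Nat) → succ (succ (succ l))) (vcons ((n : Nat) → Nat) 0 (λ (h : Nat) → 1) (vnil ((u : Nat) → Nat)))
type:
  Vec ((g : Nat) → Nat) 2
reduction steps (normal order): 20
term was already normal: no
first contracted redex: a beta-redex


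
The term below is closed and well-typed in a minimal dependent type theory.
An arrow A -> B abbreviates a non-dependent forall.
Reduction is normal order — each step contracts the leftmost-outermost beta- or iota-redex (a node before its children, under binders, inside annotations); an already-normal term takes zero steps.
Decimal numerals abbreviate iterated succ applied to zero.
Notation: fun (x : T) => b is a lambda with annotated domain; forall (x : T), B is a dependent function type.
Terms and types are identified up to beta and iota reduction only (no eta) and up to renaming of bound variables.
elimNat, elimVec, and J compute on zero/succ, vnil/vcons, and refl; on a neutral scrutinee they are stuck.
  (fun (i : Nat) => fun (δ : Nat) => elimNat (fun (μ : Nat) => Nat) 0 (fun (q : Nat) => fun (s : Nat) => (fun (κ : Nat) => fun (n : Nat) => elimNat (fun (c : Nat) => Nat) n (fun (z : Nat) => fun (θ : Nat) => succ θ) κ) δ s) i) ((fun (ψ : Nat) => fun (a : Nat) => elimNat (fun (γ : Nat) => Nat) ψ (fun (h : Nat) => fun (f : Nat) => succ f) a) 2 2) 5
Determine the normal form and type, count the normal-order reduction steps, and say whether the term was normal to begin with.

normal form:
  20
inferred type:
  Nat
steps to reach normal form (normal order): 42
already normal: no
first redex: a beta-redex


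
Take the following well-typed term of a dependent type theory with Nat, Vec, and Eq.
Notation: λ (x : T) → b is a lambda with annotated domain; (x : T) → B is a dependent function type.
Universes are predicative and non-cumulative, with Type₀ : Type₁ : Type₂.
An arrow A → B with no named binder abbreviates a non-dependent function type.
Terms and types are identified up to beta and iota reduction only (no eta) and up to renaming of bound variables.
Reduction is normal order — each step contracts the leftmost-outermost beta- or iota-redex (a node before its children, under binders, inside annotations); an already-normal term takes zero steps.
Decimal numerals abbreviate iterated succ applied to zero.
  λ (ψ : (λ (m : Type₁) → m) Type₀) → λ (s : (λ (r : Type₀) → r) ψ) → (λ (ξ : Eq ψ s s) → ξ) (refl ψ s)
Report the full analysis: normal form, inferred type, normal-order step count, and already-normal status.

reduced normal form:
  λ (ψ : Type₀) → λ (m : ψ) → refl ψ m
type:
  (ψ : Type₀) → (m : ψ) → Eq ψ m m
steps to reach normal form (normal order): 3
term was already normal: no
first contracted redex: a beta-redex


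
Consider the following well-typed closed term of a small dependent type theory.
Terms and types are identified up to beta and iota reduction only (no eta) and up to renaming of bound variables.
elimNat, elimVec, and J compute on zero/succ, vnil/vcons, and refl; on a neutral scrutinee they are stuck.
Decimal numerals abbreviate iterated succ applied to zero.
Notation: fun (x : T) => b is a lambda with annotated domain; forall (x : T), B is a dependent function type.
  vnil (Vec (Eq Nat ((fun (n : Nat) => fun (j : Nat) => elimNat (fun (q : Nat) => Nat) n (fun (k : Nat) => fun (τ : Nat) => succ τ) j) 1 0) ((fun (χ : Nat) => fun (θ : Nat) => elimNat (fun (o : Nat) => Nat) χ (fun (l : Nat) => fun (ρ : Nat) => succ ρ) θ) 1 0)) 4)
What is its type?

inferred type:
  Vec (Vec (Eq Nat 1 1) 4) 0


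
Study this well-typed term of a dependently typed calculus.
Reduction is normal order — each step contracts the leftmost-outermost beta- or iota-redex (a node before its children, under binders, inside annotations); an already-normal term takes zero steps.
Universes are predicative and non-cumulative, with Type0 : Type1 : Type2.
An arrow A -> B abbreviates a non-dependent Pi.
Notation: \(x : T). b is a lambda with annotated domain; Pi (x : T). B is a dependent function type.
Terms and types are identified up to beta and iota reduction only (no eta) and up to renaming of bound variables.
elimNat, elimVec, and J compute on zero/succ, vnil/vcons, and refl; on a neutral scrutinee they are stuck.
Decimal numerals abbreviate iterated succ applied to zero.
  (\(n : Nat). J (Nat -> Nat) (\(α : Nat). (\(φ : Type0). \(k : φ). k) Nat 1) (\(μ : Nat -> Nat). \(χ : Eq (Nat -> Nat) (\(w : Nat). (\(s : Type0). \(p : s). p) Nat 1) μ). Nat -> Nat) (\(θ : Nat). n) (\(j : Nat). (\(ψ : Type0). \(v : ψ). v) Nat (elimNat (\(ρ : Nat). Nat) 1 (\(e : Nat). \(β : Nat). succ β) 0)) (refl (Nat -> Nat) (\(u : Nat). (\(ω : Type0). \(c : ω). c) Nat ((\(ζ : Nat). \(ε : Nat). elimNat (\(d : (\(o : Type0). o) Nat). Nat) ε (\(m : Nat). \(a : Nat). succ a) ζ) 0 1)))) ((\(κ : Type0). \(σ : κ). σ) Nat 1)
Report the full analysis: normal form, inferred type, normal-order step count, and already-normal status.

resulting normal form:
  \(n : Nat). 1
type:
  Nat -> Nat
normal-order step count: 4
term was already normal: no
first contracted redex: a beta-redex


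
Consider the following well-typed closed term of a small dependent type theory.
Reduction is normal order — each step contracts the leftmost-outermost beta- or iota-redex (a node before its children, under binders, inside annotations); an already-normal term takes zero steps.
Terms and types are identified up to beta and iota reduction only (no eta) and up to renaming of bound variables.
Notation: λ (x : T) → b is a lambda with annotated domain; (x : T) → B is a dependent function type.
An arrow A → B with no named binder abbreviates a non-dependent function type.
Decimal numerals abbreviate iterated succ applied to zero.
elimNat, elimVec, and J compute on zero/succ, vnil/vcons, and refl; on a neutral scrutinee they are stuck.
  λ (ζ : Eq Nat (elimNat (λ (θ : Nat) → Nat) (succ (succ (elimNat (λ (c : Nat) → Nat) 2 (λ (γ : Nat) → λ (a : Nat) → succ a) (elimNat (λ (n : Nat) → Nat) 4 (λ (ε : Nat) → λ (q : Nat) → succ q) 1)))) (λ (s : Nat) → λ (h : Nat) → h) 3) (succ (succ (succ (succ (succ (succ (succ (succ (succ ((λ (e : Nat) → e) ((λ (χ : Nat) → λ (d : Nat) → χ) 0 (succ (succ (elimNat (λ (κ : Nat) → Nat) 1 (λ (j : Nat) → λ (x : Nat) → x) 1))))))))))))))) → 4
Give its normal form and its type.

normal form:
  λ (ζ : Eq Nat 9 9) → 4
the term's type:
  Eq Nat 9 9 → Nat


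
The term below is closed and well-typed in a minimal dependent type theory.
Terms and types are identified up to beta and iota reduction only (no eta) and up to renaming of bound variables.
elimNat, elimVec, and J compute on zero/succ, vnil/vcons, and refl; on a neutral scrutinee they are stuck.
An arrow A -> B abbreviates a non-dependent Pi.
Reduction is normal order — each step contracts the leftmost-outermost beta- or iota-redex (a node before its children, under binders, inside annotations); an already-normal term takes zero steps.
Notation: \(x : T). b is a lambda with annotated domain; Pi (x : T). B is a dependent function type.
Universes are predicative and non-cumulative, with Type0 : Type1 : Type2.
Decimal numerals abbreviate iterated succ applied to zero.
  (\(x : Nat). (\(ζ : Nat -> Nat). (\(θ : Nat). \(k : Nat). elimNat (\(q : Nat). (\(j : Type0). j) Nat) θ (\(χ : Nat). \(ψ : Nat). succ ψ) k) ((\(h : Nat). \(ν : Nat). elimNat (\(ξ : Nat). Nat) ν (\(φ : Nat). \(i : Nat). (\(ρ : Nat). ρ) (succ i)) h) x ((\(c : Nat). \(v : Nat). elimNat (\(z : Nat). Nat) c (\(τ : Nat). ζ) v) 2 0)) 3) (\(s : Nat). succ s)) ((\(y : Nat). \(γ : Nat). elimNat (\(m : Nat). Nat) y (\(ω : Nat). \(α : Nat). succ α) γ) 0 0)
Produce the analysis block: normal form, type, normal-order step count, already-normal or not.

reduced normal form:
  5
inferred type:
  Nat
normal-order step count: 24
started in normal form: no
first contracted redex: a beta-redex


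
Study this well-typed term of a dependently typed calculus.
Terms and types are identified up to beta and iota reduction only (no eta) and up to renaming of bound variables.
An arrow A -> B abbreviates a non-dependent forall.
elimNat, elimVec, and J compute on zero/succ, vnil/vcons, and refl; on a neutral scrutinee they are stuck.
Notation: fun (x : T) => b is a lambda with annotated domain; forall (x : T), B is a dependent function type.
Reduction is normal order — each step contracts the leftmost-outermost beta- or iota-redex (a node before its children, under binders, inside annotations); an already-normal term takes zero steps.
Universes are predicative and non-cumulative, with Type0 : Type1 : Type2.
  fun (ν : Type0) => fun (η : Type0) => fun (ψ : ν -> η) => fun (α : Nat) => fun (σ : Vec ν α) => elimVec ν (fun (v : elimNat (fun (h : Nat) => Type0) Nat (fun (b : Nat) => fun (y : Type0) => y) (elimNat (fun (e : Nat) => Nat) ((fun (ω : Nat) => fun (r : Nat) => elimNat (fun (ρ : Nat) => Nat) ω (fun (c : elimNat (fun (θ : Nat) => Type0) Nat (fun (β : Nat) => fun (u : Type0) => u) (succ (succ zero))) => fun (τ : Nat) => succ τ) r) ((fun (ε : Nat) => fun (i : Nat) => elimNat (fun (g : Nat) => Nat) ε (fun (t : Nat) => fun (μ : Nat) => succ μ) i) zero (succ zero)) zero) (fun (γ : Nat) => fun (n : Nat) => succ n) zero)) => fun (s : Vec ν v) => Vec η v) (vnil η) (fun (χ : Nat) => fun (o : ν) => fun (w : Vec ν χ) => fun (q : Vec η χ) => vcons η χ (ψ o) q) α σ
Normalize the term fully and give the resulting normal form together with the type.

resulting normal form:
  fun (ν : Type0) => fun (η : Type0) => fun (ψ : ν -> η) => fun (α : Nat) => fun (σ : Vec ν α) => elimVec ν (fun (v : Nat) => fun (h : Vec ν v) => Vec η v) (vnil η) (fun (b : Nat) => fun (y : ν) => fun (e : Vec ν b) => fun (ω : Vec η b) => vcons η b (ψ y) ω) α σ
type:
  forall (ν : Type0), forall (η : Type0), (ν -> η) -> forall (ψ : Nat), Vec ν ψ -> Vec η ψ
observation: reduction starts at an elimNat iota-redex, and 14 normal-order steps reach the normal form.


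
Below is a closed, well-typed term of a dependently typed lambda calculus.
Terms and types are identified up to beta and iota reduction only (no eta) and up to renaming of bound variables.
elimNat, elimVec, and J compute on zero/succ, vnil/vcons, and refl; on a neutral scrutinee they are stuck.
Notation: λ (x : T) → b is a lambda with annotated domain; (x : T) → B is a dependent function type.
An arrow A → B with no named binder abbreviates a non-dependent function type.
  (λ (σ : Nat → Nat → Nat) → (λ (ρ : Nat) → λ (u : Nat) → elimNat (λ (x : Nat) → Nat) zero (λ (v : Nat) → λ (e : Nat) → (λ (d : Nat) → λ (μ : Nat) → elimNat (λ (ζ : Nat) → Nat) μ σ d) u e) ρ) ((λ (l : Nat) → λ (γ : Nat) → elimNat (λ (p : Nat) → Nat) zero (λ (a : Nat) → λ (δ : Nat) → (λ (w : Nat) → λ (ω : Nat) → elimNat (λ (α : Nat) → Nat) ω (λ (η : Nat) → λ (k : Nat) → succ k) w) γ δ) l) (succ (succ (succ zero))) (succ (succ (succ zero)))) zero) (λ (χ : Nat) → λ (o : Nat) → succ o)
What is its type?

the term's type:
  Nat


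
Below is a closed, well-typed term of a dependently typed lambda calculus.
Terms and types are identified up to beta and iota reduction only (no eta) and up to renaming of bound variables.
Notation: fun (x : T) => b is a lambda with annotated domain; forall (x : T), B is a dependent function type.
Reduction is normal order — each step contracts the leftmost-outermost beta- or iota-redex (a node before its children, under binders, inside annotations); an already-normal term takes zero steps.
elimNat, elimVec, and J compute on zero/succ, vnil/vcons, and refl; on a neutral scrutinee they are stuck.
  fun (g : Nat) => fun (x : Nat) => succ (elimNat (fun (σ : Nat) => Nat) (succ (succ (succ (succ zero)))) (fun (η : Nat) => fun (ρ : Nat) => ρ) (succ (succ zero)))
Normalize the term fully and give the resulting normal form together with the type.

normal form:
  fun (g : Nat) => fun (x : Nat) => succ (succ (succ (succ (succ zero))))
type:
  forall (g : Nat), forall (x : Nat), Nat
observation: 7 normal-order steps normalize the term, beginning with an elimNat iota-redex.


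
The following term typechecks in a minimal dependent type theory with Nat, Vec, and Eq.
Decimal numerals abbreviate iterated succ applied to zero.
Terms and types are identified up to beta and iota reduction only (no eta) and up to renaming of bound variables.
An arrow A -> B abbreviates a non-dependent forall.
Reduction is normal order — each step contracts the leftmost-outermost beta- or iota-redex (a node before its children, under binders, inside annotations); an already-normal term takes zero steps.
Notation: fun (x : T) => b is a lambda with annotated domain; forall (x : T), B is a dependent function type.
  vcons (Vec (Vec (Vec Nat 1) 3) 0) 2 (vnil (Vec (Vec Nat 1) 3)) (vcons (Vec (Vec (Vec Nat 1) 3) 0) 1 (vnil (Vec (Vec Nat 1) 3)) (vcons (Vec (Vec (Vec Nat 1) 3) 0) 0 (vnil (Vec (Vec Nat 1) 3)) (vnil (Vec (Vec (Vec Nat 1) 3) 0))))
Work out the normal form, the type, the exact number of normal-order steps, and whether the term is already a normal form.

reduced normal form:
  vcons (Vec (Vec (Vec Nat 1) 3) 0) 2 (vnil (Vec (Vec Nat 1) 3)) (vcons (Vec (Vec (Vec Nat 1) 3) 0) 1 (vnil (Vec (Vec Nat 1) 3)) (vcons (Vec (Vec (Vec Nat 1) 3) 0) 0 (vnil (Vec (Vec Nat 1) 3)) (vnil (Vec (Vec (Vec Nat 1) 3) 0))))
inferred type:
  Vec (Vec (Vec (Vec Nat 1) 3) 0) 3
normal-order step count: 0
started in normal form: yes


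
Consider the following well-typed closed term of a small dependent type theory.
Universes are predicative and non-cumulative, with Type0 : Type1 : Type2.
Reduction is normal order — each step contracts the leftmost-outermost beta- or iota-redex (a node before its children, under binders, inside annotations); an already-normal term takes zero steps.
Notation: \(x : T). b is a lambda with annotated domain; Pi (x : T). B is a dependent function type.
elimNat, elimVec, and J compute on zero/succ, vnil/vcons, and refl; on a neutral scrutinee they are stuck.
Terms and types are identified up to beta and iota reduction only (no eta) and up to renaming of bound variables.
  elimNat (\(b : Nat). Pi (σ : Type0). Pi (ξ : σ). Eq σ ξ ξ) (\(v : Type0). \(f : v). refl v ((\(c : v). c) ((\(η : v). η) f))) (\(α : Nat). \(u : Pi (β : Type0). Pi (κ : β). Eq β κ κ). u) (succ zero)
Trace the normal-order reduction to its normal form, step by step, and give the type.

normal-order reduction sequence:
  elimNat (\(b : Nat). Pi (σ : Type0). Pi (ξ : σ). Eq σ ξ ξ) (\(v : Type0). \(f : v). refl v ((\(c : v). c) ((\(η : v). η) f))) (\(α : Nat). \(u : Pi (β : Type0). Pi (κ : β). Eq β κ κ). u) (succ zero)
  ~> (\(b : Nat). \(σ : Pi (ξ : Type0). Pi (v : ξ). Eq ξ v v). σ) zero (elimNat (\(f : Nat). Pi (c : Type0). Pi (η : c). Eq c η η) (\(α : Type0). \(u : α). refl α ((\(β : α). β) ((\(κ : α). κ) u))) (\(h : Nat). \(l : Pi (g : Type0). Pi (τ : g). Eq g τ τ). l) zero)
  ~> (\(b : Pi (σ : Type0). Pi (ξ : σ). Eq σ ξ ξ). b) (elimNat (\(v : Nat). Pi (f : Type0). Pi (c : f). Eq f c c) (\(η : Type0). \(α : η). refl η ((\(u : η). u) ((\(β : η). β) α))) (\(κ : Nat). \(h : Pi (l : Type0). Pi (g : l). Eq l g g). h) zero)
  ~> elimNat (\(b : Nat). Pi (σ : Type0). Pi (ξ : σ). Eq σ ξ ξ) (\(v : Type0). \(f : v). refl v ((\(c : v). c) ((\(η : v). η) f))) (\(α : Nat). \(u : Pi (β : Type0). Pi (κ : β). Eq β κ κ). u) zero
  ~> \(b : Type0). \(σ : b). refl b ((\(ξ : b). ξ) ((\(v : b). v) σ))
  ~> \(b : Type0). \(σ : b). refl b ((\(ξ : b). ξ) σ)
  ~> \(b : Type0). \(σ : b). refl b σ
the term's type:
  Pi (b : Type0). Pi (σ : b). Eq b σ σ


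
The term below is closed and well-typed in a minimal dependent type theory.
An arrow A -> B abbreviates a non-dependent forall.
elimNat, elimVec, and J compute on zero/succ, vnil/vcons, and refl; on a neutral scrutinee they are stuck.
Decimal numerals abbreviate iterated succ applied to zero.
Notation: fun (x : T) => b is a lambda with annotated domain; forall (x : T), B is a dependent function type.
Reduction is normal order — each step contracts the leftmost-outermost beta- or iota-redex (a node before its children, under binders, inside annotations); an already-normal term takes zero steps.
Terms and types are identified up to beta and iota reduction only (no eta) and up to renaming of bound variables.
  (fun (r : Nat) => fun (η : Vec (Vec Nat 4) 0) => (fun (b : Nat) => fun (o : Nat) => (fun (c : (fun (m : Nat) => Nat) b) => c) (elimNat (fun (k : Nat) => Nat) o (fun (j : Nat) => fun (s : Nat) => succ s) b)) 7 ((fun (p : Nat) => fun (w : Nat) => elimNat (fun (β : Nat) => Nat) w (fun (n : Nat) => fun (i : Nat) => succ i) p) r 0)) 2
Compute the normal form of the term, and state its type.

normal form:
  fun (r : Vec (Vec Nat 4) 0) => 9
inferred type:
  Vec (Vec Nat 4) 0 -> Nat
observation: the first redex contracted is a beta-redex; the normal form is reached in 35 normal-order steps.


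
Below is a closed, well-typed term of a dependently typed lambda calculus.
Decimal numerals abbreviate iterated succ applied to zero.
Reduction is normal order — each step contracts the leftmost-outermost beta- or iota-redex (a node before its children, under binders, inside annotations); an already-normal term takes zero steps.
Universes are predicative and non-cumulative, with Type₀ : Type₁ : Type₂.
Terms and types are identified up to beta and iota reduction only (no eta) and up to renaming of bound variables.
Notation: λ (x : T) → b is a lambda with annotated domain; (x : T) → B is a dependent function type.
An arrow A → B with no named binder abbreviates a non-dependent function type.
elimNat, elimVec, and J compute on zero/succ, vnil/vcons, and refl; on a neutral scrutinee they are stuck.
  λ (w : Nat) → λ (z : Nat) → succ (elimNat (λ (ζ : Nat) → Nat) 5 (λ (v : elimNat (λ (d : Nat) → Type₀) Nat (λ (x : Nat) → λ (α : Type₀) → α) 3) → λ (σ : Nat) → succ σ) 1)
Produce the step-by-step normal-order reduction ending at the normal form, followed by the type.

normal-order reduction sequence:
  λ (w : Nat) → λ (z : Nat) → succ (elimNat (λ (ζ : Nat) → Nat) 5 (λ (v : elimNat (λ (d : Nat) → Type₀) Nat (λ (x : Nat) → λ (α : Type₀) → α) 3) → λ (σ : Nat) → succ σ) 1)
  ~> λ (w : Nat) → λ (z : Nat) → succ ((λ (ζ : elimNat (λ (v : Nat) → Type₀) Nat (λ (d : Nat) → λ (x : Type₀) → x) 3) → λ (α : Nat) → succ α) 0 (elimNat (λ (σ : Nat) → Nat) 5 (λ (u : elimNat (λ (ψ : Nat) → Type₀) Nat (λ (m : Nat) → λ (p : Type₀) → p) 3) → λ (f : Nat) → succ f) 0))
  ~> λ (w : Nat) → λ (z : Nat) → succ ((λ (ζ : Nat) → succ ζ) (elimNat (λ (v : Nat) → Nat) 5 (λ (d : elimNat (λ (x : Nat) → Type₀) Nat (λ (α : Nat) → λ (σ : Type₀) → σ) 3) → λ (u : Nat) → succ u) 0))
  ~> λ (w : Nat) → λ (z : Nat) → succ (succ (elimNat (λ (ζ : Nat) → Nat) 5 (λ (v : elimNat (λ (d : Nat) → Type₀) Nat (λ (x : Nat) → λ (α : Type₀) → α) 3) → λ (σ : Nat) → succ σ) 0))
  ~> λ (w : Nat) → λ (z : Nat) → 7
type:
  Nat → Nat → Nat


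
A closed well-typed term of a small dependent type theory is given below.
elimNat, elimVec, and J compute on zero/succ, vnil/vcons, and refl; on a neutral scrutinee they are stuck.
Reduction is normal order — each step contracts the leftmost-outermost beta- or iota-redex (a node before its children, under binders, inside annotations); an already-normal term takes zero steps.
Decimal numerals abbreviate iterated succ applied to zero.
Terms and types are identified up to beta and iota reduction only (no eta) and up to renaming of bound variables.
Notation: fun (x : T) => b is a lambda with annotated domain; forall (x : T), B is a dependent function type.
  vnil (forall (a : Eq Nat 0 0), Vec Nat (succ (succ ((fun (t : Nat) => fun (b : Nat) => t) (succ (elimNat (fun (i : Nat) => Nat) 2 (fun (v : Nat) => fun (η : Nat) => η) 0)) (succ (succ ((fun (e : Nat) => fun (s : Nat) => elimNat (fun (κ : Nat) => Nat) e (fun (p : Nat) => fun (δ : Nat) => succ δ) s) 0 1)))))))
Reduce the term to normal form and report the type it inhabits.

normal form:
  vnil (forall (a : Eq Nat 0 0), Vec Nat 5)
type:
  Vec (forall (a : Eq Nat 0 0), Vec Nat 5) 0
observation: normalization takes exactly 3 steps under the normal-order strategy.


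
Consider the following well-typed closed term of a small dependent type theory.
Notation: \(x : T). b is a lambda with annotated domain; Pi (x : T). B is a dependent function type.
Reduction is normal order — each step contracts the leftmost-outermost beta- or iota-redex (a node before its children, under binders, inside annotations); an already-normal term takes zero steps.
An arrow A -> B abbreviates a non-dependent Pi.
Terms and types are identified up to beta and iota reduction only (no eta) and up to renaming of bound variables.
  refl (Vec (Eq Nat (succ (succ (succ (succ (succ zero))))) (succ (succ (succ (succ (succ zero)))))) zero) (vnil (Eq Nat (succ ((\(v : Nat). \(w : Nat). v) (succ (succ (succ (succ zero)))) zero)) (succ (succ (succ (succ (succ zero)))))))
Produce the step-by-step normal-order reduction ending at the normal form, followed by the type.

reduction (normal order):
  refl (Vec (Eq Nat (succ (succ (succ (succ (succ zero))))) (succ (succ (succ (succ (succ zero)))))) zero) (vnil (Eq Nat (succ ((\(v : Nat). \(w : Nat). v) (succ (succ (succ (succ zero)))) zero)) (succ (succ (succ (succ (succ zero)))))))
  ~> refl (Vec (Eq Nat (succ (succ (succ (succ (succ zero))))) (succ (succ (succ (succ (succ zero)))))) zero) (vnil (Eq Nat (succ ((\(v : Nat). succ (succ (succ (succ zero)))) zero)) (succ (succ (succ (succ (succ zero)))))))
  ~> refl (Vec (Eq Nat (succ (succ (succ (succ (succ zero))))) (succ (succ (succ (succ (succ zero)))))) zero) (vnil (Eq Nat (succ (succ (succ (succ (succ zero))))) (succ (succ (succ (succ (succ zero)))))))
inferred type:
  Eq (Vec (Eq Nat (succ (succ (succ (succ (succ zero))))) (succ (succ (succ (succ (succ zero)))))) zero) (vnil (Eq Nat (succ (succ (succ (succ (succ zero))))) (succ (succ (succ (succ (succ zero))))))) (vnil (Eq Nat (succ (succ (succ (succ (succ zero))))) (succ (succ (succ (succ (succ zero)))))))


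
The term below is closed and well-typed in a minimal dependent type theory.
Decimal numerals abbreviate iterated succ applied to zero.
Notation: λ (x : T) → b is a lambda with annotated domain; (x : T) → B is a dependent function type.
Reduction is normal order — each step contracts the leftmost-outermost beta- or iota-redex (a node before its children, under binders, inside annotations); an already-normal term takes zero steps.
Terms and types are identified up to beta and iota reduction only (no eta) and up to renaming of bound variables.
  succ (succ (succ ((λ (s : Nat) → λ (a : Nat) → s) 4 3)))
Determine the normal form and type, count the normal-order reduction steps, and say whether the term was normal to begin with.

normal form:
  7
inferred type:
  Nat
steps to reach normal form (normal order): 2
already normal: no
first contracted redex: a beta-redex


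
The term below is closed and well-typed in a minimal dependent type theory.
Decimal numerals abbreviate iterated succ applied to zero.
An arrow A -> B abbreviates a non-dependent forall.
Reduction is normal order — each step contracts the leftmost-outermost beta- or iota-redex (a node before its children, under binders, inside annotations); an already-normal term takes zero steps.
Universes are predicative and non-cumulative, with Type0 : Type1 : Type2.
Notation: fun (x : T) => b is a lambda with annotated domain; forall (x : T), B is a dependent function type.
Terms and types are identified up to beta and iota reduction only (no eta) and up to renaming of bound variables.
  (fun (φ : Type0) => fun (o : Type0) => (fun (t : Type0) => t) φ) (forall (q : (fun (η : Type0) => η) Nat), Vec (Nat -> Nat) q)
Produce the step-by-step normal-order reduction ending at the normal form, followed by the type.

reduction (normal order):
  (fun (φ : Type0) => fun (o : Type0) => (fun (t : Type0) => t) φ) (forall (q : (fun (η : Type0) => η) Nat), Vec (Nat -> Nat) q)
  ~> fun (φ : Type0) => (fun (o : Type0) => o) (forall (t : (fun (q : Type0) => q) Nat), Vec (Nat -> Nat) t)
  ~> fun (φ : Type0) => forall (o : (fun (t : Type0) => t) Nat), Vec (Nat -> Nat) o
  ~> fun (φ : Type0) => forall (o : Nat), Vec (Nat -> Nat) o
type:
  Type0 -> Type0


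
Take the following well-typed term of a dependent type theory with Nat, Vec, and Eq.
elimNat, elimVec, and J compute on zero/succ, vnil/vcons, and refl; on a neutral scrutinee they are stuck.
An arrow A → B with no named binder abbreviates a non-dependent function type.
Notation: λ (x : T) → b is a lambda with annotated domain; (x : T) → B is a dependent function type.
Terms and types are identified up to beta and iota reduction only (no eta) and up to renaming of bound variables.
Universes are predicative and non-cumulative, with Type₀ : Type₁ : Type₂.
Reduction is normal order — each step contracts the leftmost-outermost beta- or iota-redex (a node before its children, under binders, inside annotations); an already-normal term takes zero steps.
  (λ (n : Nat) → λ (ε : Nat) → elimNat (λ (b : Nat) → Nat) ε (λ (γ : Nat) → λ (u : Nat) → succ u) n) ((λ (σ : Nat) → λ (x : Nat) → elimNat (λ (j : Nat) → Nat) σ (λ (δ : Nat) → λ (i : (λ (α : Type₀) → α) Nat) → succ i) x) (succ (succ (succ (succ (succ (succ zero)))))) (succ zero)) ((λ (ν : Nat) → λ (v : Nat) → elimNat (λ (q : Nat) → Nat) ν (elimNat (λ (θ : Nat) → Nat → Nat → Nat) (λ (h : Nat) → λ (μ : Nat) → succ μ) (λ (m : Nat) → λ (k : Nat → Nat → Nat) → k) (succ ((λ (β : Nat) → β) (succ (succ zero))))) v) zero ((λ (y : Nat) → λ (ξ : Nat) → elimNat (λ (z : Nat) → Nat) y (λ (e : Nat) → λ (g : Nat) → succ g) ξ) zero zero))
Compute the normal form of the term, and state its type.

reduced normal form:
  succ (succ (succ (succ (succ (succ (succ zero))))))
inferred type:
  Nat
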